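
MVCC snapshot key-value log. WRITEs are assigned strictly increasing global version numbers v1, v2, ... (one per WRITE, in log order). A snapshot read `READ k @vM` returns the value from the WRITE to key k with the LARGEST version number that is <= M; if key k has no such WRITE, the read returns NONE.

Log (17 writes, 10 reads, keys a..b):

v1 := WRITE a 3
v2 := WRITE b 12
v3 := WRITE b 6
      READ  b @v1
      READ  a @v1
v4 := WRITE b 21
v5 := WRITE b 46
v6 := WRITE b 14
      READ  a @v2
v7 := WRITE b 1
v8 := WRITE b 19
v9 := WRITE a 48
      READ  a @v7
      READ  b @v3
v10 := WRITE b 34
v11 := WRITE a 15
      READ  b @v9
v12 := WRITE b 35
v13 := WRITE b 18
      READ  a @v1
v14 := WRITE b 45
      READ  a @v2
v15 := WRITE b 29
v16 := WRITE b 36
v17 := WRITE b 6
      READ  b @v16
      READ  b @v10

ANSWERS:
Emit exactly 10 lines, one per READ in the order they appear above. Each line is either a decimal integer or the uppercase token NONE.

v1: WRITE a=3  (a history now [(1, 3)])
v2: WRITE b=12  (b history now [(2, 12)])
v3: WRITE b=6  (b history now [(2, 12), (3, 6)])
READ b @v1: history=[(2, 12), (3, 6)] -> no version <= 1 -> NONE
READ a @v1: history=[(1, 3)] -> pick v1 -> 3
v4: WRITE b=21  (b history now [(2, 12), (3, 6), (4, 21)])
v5: WRITE b=46  (b history now [(2, 12), (3, 6), (4, 21), (5, 46)])
v6: WRITE b=14  (b history now [(2, 12), (3, 6), (4, 21), (5, 46), (6, 14)])
READ a @v2: history=[(1, 3)] -> pick v1 -> 3
v7: WRITE b=1  (b history now [(2, 12), (3, 6), (4, 21), (5, 46), (6, 14), (7, 1)])
v8: WRITE b=19  (b history now [(2, 12), (3, 6), (4, 21), (5, 46), (6, 14), (7, 1), (8, 19)])
v9: WRITE a=48  (a history now [(1, 3), (9, 48)])
READ a @v7: history=[(1, 3), (9, 48)] -> pick v1 -> 3
READ b @v3: history=[(2, 12), (3, 6), (4, 21), (5, 46), (6, 14), (7, 1), (8, 19)] -> pick v3 -> 6
v10: WRITE b=34  (b history now [(2, 12), (3, 6), (4, 21), (5, 46), (6, 14), (7, 1), (8, 19), (10, 34)])
v11: WRITE a=15  (a history now [(1, 3), (9, 48), (11, 15)])
READ b @v9: history=[(2, 12), (3, 6), (4, 21), (5, 46), (6, 14), (7, 1), (8, 19), (10, 34)] -> pick v8 -> 19
v12: WRITE b=35  (b history now [(2, 12), (3, 6), (4, 21), (5, 46), (6, 14), (7, 1), (8, 19), (10, 34), (12, 35)])
v13: WRITE b=18  (b history now [(2, 12), (3, 6), (4, 21), (5, 46), (6, 14), (7, 1), (8, 19), (10, 34), (12, 35), (13, 18)])
READ a @v1: history=[(1, 3), (9, 48), (11, 15)] -> pick v1 -> 3
v14: WRITE b=45  (b history now [(2, 12), (3, 6), (4, 21), (5, 46), (6, 14), (7, 1), (8, 19), (10, 34), (12, 35), (13, 18), (14, 45)])
READ a @v2: history=[(1, 3), (9, 48), (11, 15)] -> pick v1 -> 3
v15: WRITE b=29  (b history now [(2, 12), (3, 6), (4, 21), (5, 46), (6, 14), (7, 1), (8, 19), (10, 34), (12, 35), (13, 18), (14, 45), (15, 29)])
v16: WRITE b=36  (b history now [(2, 12), (3, 6), (4, 21), (5, 46), (6, 14), (7, 1), (8, 19), (10, 34), (12, 35), (13, 18), (14, 45), (15, 29), (16, 36)])
v17: WRITE b=6  (b history now [(2, 12), (3, 6), (4, 21), (5, 46), (6, 14), (7, 1), (8, 19), (10, 34), (12, 35), (13, 18), (14, 45), (15, 29), (16, 36), (17, 6)])
READ b @v16: history=[(2, 12), (3, 6), (4, 21), (5, 46), (6, 14), (7, 1), (8, 19), (10, 34), (12, 35), (13, 18), (14, 45), (15, 29), (16, 36), (17, 6)] -> pick v16 -> 36
READ b @v10: history=[(2, 12), (3, 6), (4, 21), (5, 46), (6, 14), (7, 1), (8, 19), (10, 34), (12, 35), (13, 18), (14, 45), (15, 29), (16, 36), (17, 6)] -> pick v10 -> 34

Answer: NONE
3
3
3
6
19
3
3
36
34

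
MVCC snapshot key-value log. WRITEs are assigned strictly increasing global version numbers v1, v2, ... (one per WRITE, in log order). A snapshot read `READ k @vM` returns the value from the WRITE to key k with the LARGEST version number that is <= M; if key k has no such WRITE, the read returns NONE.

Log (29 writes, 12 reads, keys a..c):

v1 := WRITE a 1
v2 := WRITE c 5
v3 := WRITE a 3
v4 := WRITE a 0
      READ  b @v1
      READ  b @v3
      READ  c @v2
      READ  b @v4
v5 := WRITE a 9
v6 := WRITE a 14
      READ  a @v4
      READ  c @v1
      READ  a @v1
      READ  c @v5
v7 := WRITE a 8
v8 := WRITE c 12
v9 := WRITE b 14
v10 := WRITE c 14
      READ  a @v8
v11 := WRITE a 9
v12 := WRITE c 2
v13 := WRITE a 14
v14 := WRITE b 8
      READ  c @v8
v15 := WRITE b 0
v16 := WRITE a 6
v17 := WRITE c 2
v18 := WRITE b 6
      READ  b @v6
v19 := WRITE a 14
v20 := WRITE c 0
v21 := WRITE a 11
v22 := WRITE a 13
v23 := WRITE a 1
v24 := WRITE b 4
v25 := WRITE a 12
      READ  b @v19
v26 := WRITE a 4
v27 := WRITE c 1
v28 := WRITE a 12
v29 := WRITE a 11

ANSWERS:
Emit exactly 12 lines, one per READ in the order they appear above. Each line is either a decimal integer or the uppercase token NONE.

v1: WRITE a=1  (a history now [(1, 1)])
v2: WRITE c=5  (c history now [(2, 5)])
v3: WRITE a=3  (a history now [(1, 1), (3, 3)])
v4: WRITE a=0  (a history now [(1, 1), (3, 3), (4, 0)])
READ b @v1: history=[] -> no version <= 1 -> NONE
READ b @v3: history=[] -> no version <= 3 -> NONE
READ c @v2: history=[(2, 5)] -> pick v2 -> 5
READ b @v4: history=[] -> no version <= 4 -> NONE
v5: WRITE a=9  (a history now [(1, 1), (3, 3), (4, 0), (5, 9)])
v6: WRITE a=14  (a history now [(1, 1), (3, 3), (4, 0), (5, 9), (6, 14)])
READ a @v4: history=[(1, 1), (3, 3), (4, 0), (5, 9), (6, 14)] -> pick v4 -> 0
READ c @v1: history=[(2, 5)] -> no version <= 1 -> NONE
READ a @v1: history=[(1, 1), (3, 3), (4, 0), (5, 9), (6, 14)] -> pick v1 -> 1
READ c @v5: history=[(2, 5)] -> pick v2 -> 5
v7: WRITE a=8  (a history now [(1, 1), (3, 3), (4, 0), (5, 9), (6, 14), (7, 8)])
v8: WRITE c=12  (c history now [(2, 5), (8, 12)])
v9: WRITE b=14  (b history now [(9, 14)])
v10: WRITE c=14  (c history now [(2, 5), (8, 12), (10, 14)])
READ a @v8: history=[(1, 1), (3, 3), (4, 0), (5, 9), (6, 14), (7, 8)] -> pick v7 -> 8
v11: WRITE a=9  (a history now [(1, 1), (3, 3), (4, 0), (5, 9), (6, 14), (7, 8), (11, 9)])
v12: WRITE c=2  (c history now [(2, 5), (8, 12), (10, 14), (12, 2)])
v13: WRITE a=14  (a history now [(1, 1), (3, 3), (4, 0), (5, 9), (6, 14), (7, 8), (11, 9), (13, 14)])
v14: WRITE b=8  (b history now [(9, 14), (14, 8)])
READ c @v8: history=[(2, 5), (8, 12), (10, 14), (12, 2)] -> pick v8 -> 12
v15: WRITE b=0  (b history now [(9, 14), (14, 8), (15, 0)])
v16: WRITE a=6  (a history now [(1, 1), (3, 3), (4, 0), (5, 9), (6, 14), (7, 8), (11, 9), (13, 14), (16, 6)])
v17: WRITE c=2  (c history now [(2, 5), (8, 12), (10, 14), (12, 2), (17, 2)])
v18: WRITE b=6  (b history now [(9, 14), (14, 8), (15, 0), (18, 6)])
READ b @v6: history=[(9, 14), (14, 8), (15, 0), (18, 6)] -> no version <= 6 -> NONE
v19: WRITE a=14  (a history now [(1, 1), (3, 3), (4, 0), (5, 9), (6, 14), (7, 8), (11, 9), (13, 14), (16, 6), (19, 14)])
v20: WRITE c=0  (c history now [(2, 5), (8, 12), (10, 14), (12, 2), (17, 2), (20, 0)])
v21: WRITE a=11  (a history now [(1, 1), (3, 3), (4, 0), (5, 9), (6, 14), (7, 8), (11, 9), (13, 14), (16, 6), (19, 14), (21, 11)])
v22: WRITE a=13  (a history now [(1, 1), (3, 3), (4, 0), (5, 9), (6, 14), (7, 8), (11, 9), (13, 14), (16, 6), (19, 14), (21, 11), (22, 13)])
v23: WRITE a=1  (a history now [(1, 1), (3, 3), (4, 0), (5, 9), (6, 14), (7, 8), (11, 9), (13, 14), (16, 6), (19, 14), (21, 11), (22, 13), (23, 1)])
v24: WRITE b=4  (b history now [(9, 14), (14, 8), (15, 0), (18, 6), (24, 4)])
v25: WRITE a=12  (a history now [(1, 1), (3, 3), (4, 0), (5, 9), (6, 14), (7, 8), (11, 9), (13, 14), (16, 6), (19, 14), (21, 11), (22, 13), (23, 1), (25, 12)])
READ b @v19: history=[(9, 14), (14, 8), (15, 0), (18, 6), (24, 4)] -> pick v18 -> 6
v26: WRITE a=4  (a history now [(1, 1), (3, 3), (4, 0), (5, 9), (6, 14), (7, 8), (11, 9), (13, 14), (16, 6), (19, 14), (21, 11), (22, 13), (23, 1), (25, 12), (26, 4)])
v27: WRITE c=1  (c history now [(2, 5), (8, 12), (10, 14), (12, 2), (17, 2), (20, 0), (27, 1)])
v28: WRITE a=12  (a history now [(1, 1), (3, 3), (4, 0), (5, 9), (6, 14), (7, 8), (11, 9), (13, 14), (16, 6), (19, 14), (21, 11), (22, 13), (23, 1), (25, 12), (26, 4), (28, 12)])
v29: WRITE a=11  (a history now [(1, 1), (3, 3), (4, 0), (5, 9), (6, 14), (7, 8), (11, 9), (13, 14), (16, 6), (19, 14), (21, 11), (22, 13), (23, 1), (25, 12), (26, 4), (28, 12), (29, 11)])

Answer: NONE
NONE
5
NONE
0
NONE
1
5
8
12
NONE
6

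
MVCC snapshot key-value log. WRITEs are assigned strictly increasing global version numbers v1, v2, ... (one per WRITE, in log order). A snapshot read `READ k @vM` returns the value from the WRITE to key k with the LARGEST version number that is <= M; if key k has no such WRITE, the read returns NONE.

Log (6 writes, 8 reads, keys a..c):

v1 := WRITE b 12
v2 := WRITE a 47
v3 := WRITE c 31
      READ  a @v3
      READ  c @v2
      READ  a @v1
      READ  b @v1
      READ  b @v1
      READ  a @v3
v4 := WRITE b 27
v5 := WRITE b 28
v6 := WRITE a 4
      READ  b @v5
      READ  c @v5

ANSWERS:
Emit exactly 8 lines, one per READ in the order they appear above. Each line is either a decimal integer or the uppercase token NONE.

Answer: 47
NONE
NONE
12
12
47
28
31

Derivation:
v1: WRITE b=12  (b history now [(1, 12)])
v2: WRITE a=47  (a history now [(2, 47)])
v3: WRITE c=31  (c history now [(3, 31)])
READ a @v3: history=[(2, 47)] -> pick v2 -> 47
READ c @v2: history=[(3, 31)] -> no version <= 2 -> NONE
READ a @v1: history=[(2, 47)] -> no version <= 1 -> NONE
READ b @v1: history=[(1, 12)] -> pick v1 -> 12
READ b @v1: history=[(1, 12)] -> pick v1 -> 12
READ a @v3: history=[(2, 47)] -> pick v2 -> 47
v4: WRITE b=27  (b history now [(1, 12), (4, 27)])
v5: WRITE b=28  (b history now [(1, 12), (4, 27), (5, 28)])
v6: WRITE a=4  (a history now [(2, 47), (6, 4)])
READ b @v5: history=[(1, 12), (4, 27), (5, 28)] -> pick v5 -> 28
READ c @v5: history=[(3, 31)] -> pick v3 -> 31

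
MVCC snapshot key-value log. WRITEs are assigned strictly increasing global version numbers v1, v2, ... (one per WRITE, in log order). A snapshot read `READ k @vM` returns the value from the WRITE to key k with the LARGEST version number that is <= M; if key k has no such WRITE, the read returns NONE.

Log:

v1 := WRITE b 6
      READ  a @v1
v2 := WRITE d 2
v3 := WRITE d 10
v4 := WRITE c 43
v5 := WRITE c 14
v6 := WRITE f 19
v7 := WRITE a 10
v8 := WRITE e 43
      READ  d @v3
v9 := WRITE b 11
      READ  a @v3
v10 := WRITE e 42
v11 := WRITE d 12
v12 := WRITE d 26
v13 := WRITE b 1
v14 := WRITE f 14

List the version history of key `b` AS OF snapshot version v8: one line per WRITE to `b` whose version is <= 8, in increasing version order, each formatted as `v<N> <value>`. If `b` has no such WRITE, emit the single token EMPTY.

Answer: v1 6

Derivation:
Scan writes for key=b with version <= 8:
  v1 WRITE b 6 -> keep
  v2 WRITE d 2 -> skip
  v3 WRITE d 10 -> skip
  v4 WRITE c 43 -> skip
  v5 WRITE c 14 -> skip
  v6 WRITE f 19 -> skip
  v7 WRITE a 10 -> skip
  v8 WRITE e 43 -> skip
  v9 WRITE b 11 -> drop (> snap)
  v10 WRITE e 42 -> skip
  v11 WRITE d 12 -> skip
  v12 WRITE d 26 -> skip
  v13 WRITE b 1 -> drop (> snap)
  v14 WRITE f 14 -> skip
Collected: [(1, 6)]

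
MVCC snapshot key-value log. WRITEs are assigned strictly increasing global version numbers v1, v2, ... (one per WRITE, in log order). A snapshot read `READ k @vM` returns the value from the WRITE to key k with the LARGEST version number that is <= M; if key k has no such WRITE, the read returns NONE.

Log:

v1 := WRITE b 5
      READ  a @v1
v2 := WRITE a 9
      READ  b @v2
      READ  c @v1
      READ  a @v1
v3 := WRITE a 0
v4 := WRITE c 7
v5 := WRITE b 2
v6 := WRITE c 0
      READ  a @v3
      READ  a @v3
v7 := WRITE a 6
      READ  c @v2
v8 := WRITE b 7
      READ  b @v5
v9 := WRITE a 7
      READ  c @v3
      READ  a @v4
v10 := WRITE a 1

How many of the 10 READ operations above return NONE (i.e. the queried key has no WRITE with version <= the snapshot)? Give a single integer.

Answer: 5

Derivation:
v1: WRITE b=5  (b history now [(1, 5)])
READ a @v1: history=[] -> no version <= 1 -> NONE
v2: WRITE a=9  (a history now [(2, 9)])
READ b @v2: history=[(1, 5)] -> pick v1 -> 5
READ c @v1: history=[] -> no version <= 1 -> NONE
READ a @v1: history=[(2, 9)] -> no version <= 1 -> NONE
v3: WRITE a=0  (a history now [(2, 9), (3, 0)])
v4: WRITE c=7  (c history now [(4, 7)])
v5: WRITE b=2  (b history now [(1, 5), (5, 2)])
v6: WRITE c=0  (c history now [(4, 7), (6, 0)])
READ a @v3: history=[(2, 9), (3, 0)] -> pick v3 -> 0
READ a @v3: history=[(2, 9), (3, 0)] -> pick v3 -> 0
v7: WRITE a=6  (a history now [(2, 9), (3, 0), (7, 6)])
READ c @v2: history=[(4, 7), (6, 0)] -> no version <= 2 -> NONE
v8: WRITE b=7  (b history now [(1, 5), (5, 2), (8, 7)])
READ b @v5: history=[(1, 5), (5, 2), (8, 7)] -> pick v5 -> 2
v9: WRITE a=7  (a history now [(2, 9), (3, 0), (7, 6), (9, 7)])
READ c @v3: history=[(4, 7), (6, 0)] -> no version <= 3 -> NONE
READ a @v4: history=[(2, 9), (3, 0), (7, 6), (9, 7)] -> pick v3 -> 0
v10: WRITE a=1  (a history now [(2, 9), (3, 0), (7, 6), (9, 7), (10, 1)])
Read results in order: ['NONE', '5', 'NONE', 'NONE', '0', '0', 'NONE', '2', 'NONE', '0']
NONE count = 5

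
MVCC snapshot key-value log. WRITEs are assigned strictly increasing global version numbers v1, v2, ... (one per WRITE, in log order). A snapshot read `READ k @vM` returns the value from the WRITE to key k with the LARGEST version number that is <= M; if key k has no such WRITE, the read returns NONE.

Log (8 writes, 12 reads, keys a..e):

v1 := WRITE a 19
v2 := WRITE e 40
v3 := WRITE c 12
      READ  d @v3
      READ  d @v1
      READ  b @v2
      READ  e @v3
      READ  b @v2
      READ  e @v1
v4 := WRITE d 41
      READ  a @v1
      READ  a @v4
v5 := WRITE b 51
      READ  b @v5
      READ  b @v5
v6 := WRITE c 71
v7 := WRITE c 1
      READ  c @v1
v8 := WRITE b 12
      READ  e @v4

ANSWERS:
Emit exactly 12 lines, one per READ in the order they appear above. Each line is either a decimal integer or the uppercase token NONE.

v1: WRITE a=19  (a history now [(1, 19)])
v2: WRITE e=40  (e history now [(2, 40)])
v3: WRITE c=12  (c history now [(3, 12)])
READ d @v3: history=[] -> no version <= 3 -> NONE
READ d @v1: history=[] -> no version <= 1 -> NONE
READ b @v2: history=[] -> no version <= 2 -> NONE
READ e @v3: history=[(2, 40)] -> pick v2 -> 40
READ b @v2: history=[] -> no version <= 2 -> NONE
READ e @v1: history=[(2, 40)] -> no version <= 1 -> NONE
v4: WRITE d=41  (d history now [(4, 41)])
READ a @v1: history=[(1, 19)] -> pick v1 -> 19
READ a @v4: history=[(1, 19)] -> pick v1 -> 19
v5: WRITE b=51  (b history now [(5, 51)])
READ b @v5: history=[(5, 51)] -> pick v5 -> 51
READ b @v5: history=[(5, 51)] -> pick v5 -> 51
v6: WRITE c=71  (c history now [(3, 12), (6, 71)])
v7: WRITE c=1  (c history now [(3, 12), (6, 71), (7, 1)])
READ c @v1: history=[(3, 12), (6, 71), (7, 1)] -> no version <= 1 -> NONE
v8: WRITE b=12  (b history now [(5, 51), (8, 12)])
READ e @v4: history=[(2, 40)] -> pick v2 -> 40

Answer: NONE
NONE
NONE
40
NONE
NONE
19
19
51
51
NONE
40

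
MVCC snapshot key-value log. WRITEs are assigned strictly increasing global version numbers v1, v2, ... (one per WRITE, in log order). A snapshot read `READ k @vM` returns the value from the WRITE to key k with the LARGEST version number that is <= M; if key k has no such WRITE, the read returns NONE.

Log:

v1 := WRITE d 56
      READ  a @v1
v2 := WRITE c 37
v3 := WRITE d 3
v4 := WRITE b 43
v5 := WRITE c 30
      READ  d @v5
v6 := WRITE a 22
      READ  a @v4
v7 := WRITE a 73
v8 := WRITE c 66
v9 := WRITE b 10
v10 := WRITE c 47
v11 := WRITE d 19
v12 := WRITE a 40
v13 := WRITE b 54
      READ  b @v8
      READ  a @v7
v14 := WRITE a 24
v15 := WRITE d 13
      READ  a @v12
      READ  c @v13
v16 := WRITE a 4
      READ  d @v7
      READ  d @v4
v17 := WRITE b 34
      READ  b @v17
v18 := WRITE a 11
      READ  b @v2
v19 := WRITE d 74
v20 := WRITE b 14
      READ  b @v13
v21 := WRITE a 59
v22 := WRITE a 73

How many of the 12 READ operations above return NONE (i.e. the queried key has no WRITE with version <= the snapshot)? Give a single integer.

Answer: 3

Derivation:
v1: WRITE d=56  (d history now [(1, 56)])
READ a @v1: history=[] -> no version <= 1 -> NONE
v2: WRITE c=37  (c history now [(2, 37)])
v3: WRITE d=3  (d history now [(1, 56), (3, 3)])
v4: WRITE b=43  (b history now [(4, 43)])
v5: WRITE c=30  (c history now [(2, 37), (5, 30)])
READ d @v5: history=[(1, 56), (3, 3)] -> pick v3 -> 3
v6: WRITE a=22  (a history now [(6, 22)])
READ a @v4: history=[(6, 22)] -> no version <= 4 -> NONE
v7: WRITE a=73  (a history now [(6, 22), (7, 73)])
v8: WRITE c=66  (c history now [(2, 37), (5, 30), (8, 66)])
v9: WRITE b=10  (b history now [(4, 43), (9, 10)])
v10: WRITE c=47  (c history now [(2, 37), (5, 30), (8, 66), (10, 47)])
v11: WRITE d=19  (d history now [(1, 56), (3, 3), (11, 19)])
v12: WRITE a=40  (a history now [(6, 22), (7, 73), (12, 40)])
v13: WRITE b=54  (b history now [(4, 43), (9, 10), (13, 54)])
READ b @v8: history=[(4, 43), (9, 10), (13, 54)] -> pick v4 -> 43
READ a @v7: history=[(6, 22), (7, 73), (12, 40)] -> pick v7 -> 73
v14: WRITE a=24  (a history now [(6, 22), (7, 73), (12, 40), (14, 24)])
v15: WRITE d=13  (d history now [(1, 56), (3, 3), (11, 19), (15, 13)])
READ a @v12: history=[(6, 22), (7, 73), (12, 40), (14, 24)] -> pick v12 -> 40
READ c @v13: history=[(2, 37), (5, 30), (8, 66), (10, 47)] -> pick v10 -> 47
v16: WRITE a=4  (a history now [(6, 22), (7, 73), (12, 40), (14, 24), (16, 4)])
READ d @v7: history=[(1, 56), (3, 3), (11, 19), (15, 13)] -> pick v3 -> 3
READ d @v4: history=[(1, 56), (3, 3), (11, 19), (15, 13)] -> pick v3 -> 3
v17: WRITE b=34  (b history now [(4, 43), (9, 10), (13, 54), (17, 34)])
READ b @v17: history=[(4, 43), (9, 10), (13, 54), (17, 34)] -> pick v17 -> 34
v18: WRITE a=11  (a history now [(6, 22), (7, 73), (12, 40), (14, 24), (16, 4), (18, 11)])
READ b @v2: history=[(4, 43), (9, 10), (13, 54), (17, 34)] -> no version <= 2 -> NONE
v19: WRITE d=74  (d history now [(1, 56), (3, 3), (11, 19), (15, 13), (19, 74)])
v20: WRITE b=14  (b history now [(4, 43), (9, 10), (13, 54), (17, 34), (20, 14)])
READ b @v13: history=[(4, 43), (9, 10), (13, 54), (17, 34), (20, 14)] -> pick v13 -> 54
v21: WRITE a=59  (a history now [(6, 22), (7, 73), (12, 40), (14, 24), (16, 4), (18, 11), (21, 59)])
v22: WRITE a=73  (a history now [(6, 22), (7, 73), (12, 40), (14, 24), (16, 4), (18, 11), (21, 59), (22, 73)])
Read results in order: ['NONE', '3', 'NONE', '43', '73', '40', '47', '3', '3', '34', 'NONE', '54']
NONE count = 3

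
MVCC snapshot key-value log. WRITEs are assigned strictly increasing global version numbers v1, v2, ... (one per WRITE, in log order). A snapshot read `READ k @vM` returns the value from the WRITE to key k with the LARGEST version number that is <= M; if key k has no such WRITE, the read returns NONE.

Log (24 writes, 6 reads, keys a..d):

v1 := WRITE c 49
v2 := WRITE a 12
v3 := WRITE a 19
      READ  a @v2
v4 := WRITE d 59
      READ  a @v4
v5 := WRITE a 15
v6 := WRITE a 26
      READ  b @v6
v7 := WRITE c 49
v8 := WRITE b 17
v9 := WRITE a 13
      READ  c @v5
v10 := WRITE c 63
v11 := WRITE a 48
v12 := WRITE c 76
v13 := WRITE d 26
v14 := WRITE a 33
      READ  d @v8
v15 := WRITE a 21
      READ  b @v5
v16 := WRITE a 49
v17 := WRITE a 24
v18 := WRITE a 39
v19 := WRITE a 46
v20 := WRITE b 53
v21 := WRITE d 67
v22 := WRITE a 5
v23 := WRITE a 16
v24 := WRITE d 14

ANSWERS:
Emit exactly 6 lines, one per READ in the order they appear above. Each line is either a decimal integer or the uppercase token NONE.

Answer: 12
19
NONE
49
59
NONE

Derivation:
v1: WRITE c=49  (c history now [(1, 49)])
v2: WRITE a=12  (a history now [(2, 12)])
v3: WRITE a=19  (a history now [(2, 12), (3, 19)])
READ a @v2: history=[(2, 12), (3, 19)] -> pick v2 -> 12
v4: WRITE d=59  (d history now [(4, 59)])
READ a @v4: history=[(2, 12), (3, 19)] -> pick v3 -> 19
v5: WRITE a=15  (a history now [(2, 12), (3, 19), (5, 15)])
v6: WRITE a=26  (a history now [(2, 12), (3, 19), (5, 15), (6, 26)])
READ b @v6: history=[] -> no version <= 6 -> NONE
v7: WRITE c=49  (c history now [(1, 49), (7, 49)])
v8: WRITE b=17  (b history now [(8, 17)])
v9: WRITE a=13  (a history now [(2, 12), (3, 19), (5, 15), (6, 26), (9, 13)])
READ c @v5: history=[(1, 49), (7, 49)] -> pick v1 -> 49
v10: WRITE c=63  (c history now [(1, 49), (7, 49), (10, 63)])
v11: WRITE a=48  (a history now [(2, 12), (3, 19), (5, 15), (6, 26), (9, 13), (11, 48)])
v12: WRITE c=76  (c history now [(1, 49), (7, 49), (10, 63), (12, 76)])
v13: WRITE d=26  (d history now [(4, 59), (13, 26)])
v14: WRITE a=33  (a history now [(2, 12), (3, 19), (5, 15), (6, 26), (9, 13), (11, 48), (14, 33)])
READ d @v8: history=[(4, 59), (13, 26)] -> pick v4 -> 59
v15: WRITE a=21  (a history now [(2, 12), (3, 19), (5, 15), (6, 26), (9, 13), (11, 48), (14, 33), (15, 21)])
READ b @v5: history=[(8, 17)] -> no version <= 5 -> NONE
v16: WRITE a=49  (a history now [(2, 12), (3, 19), (5, 15), (6, 26), (9, 13), (11, 48), (14, 33), (15, 21), (16, 49)])
v17: WRITE a=24  (a history now [(2, 12), (3, 19), (5, 15), (6, 26), (9, 13), (11, 48), (14, 33), (15, 21), (16, 49), (17, 24)])
v18: WRITE a=39  (a history now [(2, 12), (3, 19), (5, 15), (6, 26), (9, 13), (11, 48), (14, 33), (15, 21), (16, 49), (17, 24), (18, 39)])
v19: WRITE a=46  (a history now [(2, 12), (3, 19), (5, 15), (6, 26), (9, 13), (11, 48), (14, 33), (15, 21), (16, 49), (17, 24), (18, 39), (19, 46)])
v20: WRITE b=53  (b history now [(8, 17), (20, 53)])
v21: WRITE d=67  (d history now [(4, 59), (13, 26), (21, 67)])
v22: WRITE a=5  (a history now [(2, 12), (3, 19), (5, 15), (6, 26), (9, 13), (11, 48), (14, 33), (15, 21), (16, 49), (17, 24), (18, 39), (19, 46), (22, 5)])
v23: WRITE a=16  (a history now [(2, 12), (3, 19), (5, 15), (6, 26), (9, 13), (11, 48), (14, 33), (15, 21), (16, 49), (17, 24), (18, 39), (19, 46), (22, 5), (23, 16)])
v24: WRITE d=14  (d history now [(4, 59), (13, 26), (21, 67), (24, 14)])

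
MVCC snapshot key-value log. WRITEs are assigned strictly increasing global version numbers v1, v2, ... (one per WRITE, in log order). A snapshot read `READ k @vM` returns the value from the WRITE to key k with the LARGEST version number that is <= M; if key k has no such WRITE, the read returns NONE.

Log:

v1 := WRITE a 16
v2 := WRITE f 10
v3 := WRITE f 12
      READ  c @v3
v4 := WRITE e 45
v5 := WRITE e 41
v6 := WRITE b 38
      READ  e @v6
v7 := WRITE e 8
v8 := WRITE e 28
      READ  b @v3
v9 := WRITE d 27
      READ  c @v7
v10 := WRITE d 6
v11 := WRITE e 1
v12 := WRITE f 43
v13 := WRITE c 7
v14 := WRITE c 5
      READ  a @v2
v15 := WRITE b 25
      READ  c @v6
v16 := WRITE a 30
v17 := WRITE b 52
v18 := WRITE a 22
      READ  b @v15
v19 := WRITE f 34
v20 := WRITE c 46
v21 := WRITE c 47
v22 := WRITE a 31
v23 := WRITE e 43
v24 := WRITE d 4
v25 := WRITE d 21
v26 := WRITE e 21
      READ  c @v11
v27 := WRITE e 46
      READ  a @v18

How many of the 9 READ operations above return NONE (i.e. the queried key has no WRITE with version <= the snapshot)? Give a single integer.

v1: WRITE a=16  (a history now [(1, 16)])
v2: WRITE f=10  (f history now [(2, 10)])
v3: WRITE f=12  (f history now [(2, 10), (3, 12)])
READ c @v3: history=[] -> no version <= 3 -> NONE
v4: WRITE e=45  (e history now [(4, 45)])
v5: WRITE e=41  (e history now [(4, 45), (5, 41)])
v6: WRITE b=38  (b history now [(6, 38)])
READ e @v6: history=[(4, 45), (5, 41)] -> pick v5 -> 41
v7: WRITE e=8  (e history now [(4, 45), (5, 41), (7, 8)])
v8: WRITE e=28  (e history now [(4, 45), (5, 41), (7, 8), (8, 28)])
READ b @v3: history=[(6, 38)] -> no version <= 3 -> NONE
v9: WRITE d=27  (d history now [(9, 27)])
READ c @v7: history=[] -> no version <= 7 -> NONE
v10: WRITE d=6  (d history now [(9, 27), (10, 6)])
v11: WRITE e=1  (e history now [(4, 45), (5, 41), (7, 8), (8, 28), (11, 1)])
v12: WRITE f=43  (f history now [(2, 10), (3, 12), (12, 43)])
v13: WRITE c=7  (c history now [(13, 7)])
v14: WRITE c=5  (c history now [(13, 7), (14, 5)])
READ a @v2: history=[(1, 16)] -> pick v1 -> 16
v15: WRITE b=25  (b history now [(6, 38), (15, 25)])
READ c @v6: history=[(13, 7), (14, 5)] -> no version <= 6 -> NONE
v16: WRITE a=30  (a history now [(1, 16), (16, 30)])
v17: WRITE b=52  (b history now [(6, 38), (15, 25), (17, 52)])
v18: WRITE a=22  (a history now [(1, 16), (16, 30), (18, 22)])
READ b @v15: history=[(6, 38), (15, 25), (17, 52)] -> pick v15 -> 25
v19: WRITE f=34  (f history now [(2, 10), (3, 12), (12, 43), (19, 34)])
v20: WRITE c=46  (c history now [(13, 7), (14, 5), (20, 46)])
v21: WRITE c=47  (c history now [(13, 7), (14, 5), (20, 46), (21, 47)])
v22: WRITE a=31  (a history now [(1, 16), (16, 30), (18, 22), (22, 31)])
v23: WRITE e=43  (e history now [(4, 45), (5, 41), (7, 8), (8, 28), (11, 1), (23, 43)])
v24: WRITE d=4  (d history now [(9, 27), (10, 6), (24, 4)])
v25: WRITE d=21  (d history now [(9, 27), (10, 6), (24, 4), (25, 21)])
v26: WRITE e=21  (e history now [(4, 45), (5, 41), (7, 8), (8, 28), (11, 1), (23, 43), (26, 21)])
READ c @v11: history=[(13, 7), (14, 5), (20, 46), (21, 47)] -> no version <= 11 -> NONE
v27: WRITE e=46  (e history now [(4, 45), (5, 41), (7, 8), (8, 28), (11, 1), (23, 43), (26, 21), (27, 46)])
READ a @v18: history=[(1, 16), (16, 30), (18, 22), (22, 31)] -> pick v18 -> 22
Read results in order: ['NONE', '41', 'NONE', 'NONE', '16', 'NONE', '25', 'NONE', '22']
NONE count = 5

Answer: 5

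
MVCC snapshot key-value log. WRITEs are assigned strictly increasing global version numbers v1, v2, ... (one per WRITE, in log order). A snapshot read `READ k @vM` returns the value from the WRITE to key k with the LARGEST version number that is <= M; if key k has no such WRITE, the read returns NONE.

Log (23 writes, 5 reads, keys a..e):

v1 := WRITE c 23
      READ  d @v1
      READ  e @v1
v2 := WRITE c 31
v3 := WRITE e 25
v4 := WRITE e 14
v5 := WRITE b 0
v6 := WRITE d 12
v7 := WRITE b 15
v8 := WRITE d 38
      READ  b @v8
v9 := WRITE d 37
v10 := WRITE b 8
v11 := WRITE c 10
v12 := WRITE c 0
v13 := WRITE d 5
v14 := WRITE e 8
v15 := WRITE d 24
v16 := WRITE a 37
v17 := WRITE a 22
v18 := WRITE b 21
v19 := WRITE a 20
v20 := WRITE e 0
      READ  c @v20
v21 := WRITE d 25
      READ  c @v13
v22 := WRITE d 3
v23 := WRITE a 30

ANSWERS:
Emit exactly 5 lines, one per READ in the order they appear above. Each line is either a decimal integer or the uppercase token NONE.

v1: WRITE c=23  (c history now [(1, 23)])
READ d @v1: history=[] -> no version <= 1 -> NONE
READ e @v1: history=[] -> no version <= 1 -> NONE
v2: WRITE c=31  (c history now [(1, 23), (2, 31)])
v3: WRITE e=25  (e history now [(3, 25)])
v4: WRITE e=14  (e history now [(3, 25), (4, 14)])
v5: WRITE b=0  (b history now [(5, 0)])
v6: WRITE d=12  (d history now [(6, 12)])
v7: WRITE b=15  (b history now [(5, 0), (7, 15)])
v8: WRITE d=38  (d history now [(6, 12), (8, 38)])
READ b @v8: history=[(5, 0), (7, 15)] -> pick v7 -> 15
v9: WRITE d=37  (d history now [(6, 12), (8, 38), (9, 37)])
v10: WRITE b=8  (b history now [(5, 0), (7, 15), (10, 8)])
v11: WRITE c=10  (c history now [(1, 23), (2, 31), (11, 10)])
v12: WRITE c=0  (c history now [(1, 23), (2, 31), (11, 10), (12, 0)])
v13: WRITE d=5  (d history now [(6, 12), (8, 38), (9, 37), (13, 5)])
v14: WRITE e=8  (e history now [(3, 25), (4, 14), (14, 8)])
v15: WRITE d=24  (d history now [(6, 12), (8, 38), (9, 37), (13, 5), (15, 24)])
v16: WRITE a=37  (a history now [(16, 37)])
v17: WRITE a=22  (a history now [(16, 37), (17, 22)])
v18: WRITE b=21  (b history now [(5, 0), (7, 15), (10, 8), (18, 21)])
v19: WRITE a=20  (a history now [(16, 37), (17, 22), (19, 20)])
v20: WRITE e=0  (e history now [(3, 25), (4, 14), (14, 8), (20, 0)])
READ c @v20: history=[(1, 23), (2, 31), (11, 10), (12, 0)] -> pick v12 -> 0
v21: WRITE d=25  (d history now [(6, 12), (8, 38), (9, 37), (13, 5), (15, 24), (21, 25)])
READ c @v13: history=[(1, 23), (2, 31), (11, 10), (12, 0)] -> pick v12 -> 0
v22: WRITE d=3  (d history now [(6, 12), (8, 38), (9, 37), (13, 5), (15, 24), (21, 25), (22, 3)])
v23: WRITE a=30  (a history now [(16, 37), (17, 22), (19, 20), (23, 30)])

Answer: NONE
NONE
15
0
0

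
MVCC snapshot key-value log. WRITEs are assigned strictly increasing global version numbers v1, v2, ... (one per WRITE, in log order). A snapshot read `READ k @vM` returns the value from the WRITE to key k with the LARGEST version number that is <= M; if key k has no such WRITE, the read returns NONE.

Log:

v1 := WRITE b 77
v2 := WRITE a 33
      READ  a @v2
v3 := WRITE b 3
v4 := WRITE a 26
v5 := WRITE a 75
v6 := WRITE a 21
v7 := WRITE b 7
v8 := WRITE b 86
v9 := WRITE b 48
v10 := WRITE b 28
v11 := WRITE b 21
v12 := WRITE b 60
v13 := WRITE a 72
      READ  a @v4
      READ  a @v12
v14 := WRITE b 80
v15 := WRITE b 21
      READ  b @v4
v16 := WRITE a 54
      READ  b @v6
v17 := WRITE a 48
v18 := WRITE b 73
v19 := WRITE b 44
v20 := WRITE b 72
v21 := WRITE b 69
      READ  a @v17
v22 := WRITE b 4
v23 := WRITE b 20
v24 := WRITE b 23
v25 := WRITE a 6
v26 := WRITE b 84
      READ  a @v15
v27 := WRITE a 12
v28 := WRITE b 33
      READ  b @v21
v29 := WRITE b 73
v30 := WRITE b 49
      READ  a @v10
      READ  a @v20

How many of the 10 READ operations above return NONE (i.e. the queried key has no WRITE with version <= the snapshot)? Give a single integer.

Answer: 0

Derivation:
v1: WRITE b=77  (b history now [(1, 77)])
v2: WRITE a=33  (a history now [(2, 33)])
READ a @v2: history=[(2, 33)] -> pick v2 -> 33
v3: WRITE b=3  (b history now [(1, 77), (3, 3)])
v4: WRITE a=26  (a history now [(2, 33), (4, 26)])
v5: WRITE a=75  (a history now [(2, 33), (4, 26), (5, 75)])
v6: WRITE a=21  (a history now [(2, 33), (4, 26), (5, 75), (6, 21)])
v7: WRITE b=7  (b history now [(1, 77), (3, 3), (7, 7)])
v8: WRITE b=86  (b history now [(1, 77), (3, 3), (7, 7), (8, 86)])
v9: WRITE b=48  (b history now [(1, 77), (3, 3), (7, 7), (8, 86), (9, 48)])
v10: WRITE b=28  (b history now [(1, 77), (3, 3), (7, 7), (8, 86), (9, 48), (10, 28)])
v11: WRITE b=21  (b history now [(1, 77), (3, 3), (7, 7), (8, 86), (9, 48), (10, 28), (11, 21)])
v12: WRITE b=60  (b history now [(1, 77), (3, 3), (7, 7), (8, 86), (9, 48), (10, 28), (11, 21), (12, 60)])
v13: WRITE a=72  (a history now [(2, 33), (4, 26), (5, 75), (6, 21), (13, 72)])
READ a @v4: history=[(2, 33), (4, 26), (5, 75), (6, 21), (13, 72)] -> pick v4 -> 26
READ a @v12: history=[(2, 33), (4, 26), (5, 75), (6, 21), (13, 72)] -> pick v6 -> 21
v14: WRITE b=80  (b history now [(1, 77), (3, 3), (7, 7), (8, 86), (9, 48), (10, 28), (11, 21), (12, 60), (14, 80)])
v15: WRITE b=21  (b history now [(1, 77), (3, 3), (7, 7), (8, 86), (9, 48), (10, 28), (11, 21), (12, 60), (14, 80), (15, 21)])
READ b @v4: history=[(1, 77), (3, 3), (7, 7), (8, 86), (9, 48), (10, 28), (11, 21), (12, 60), (14, 80), (15, 21)] -> pick v3 -> 3
v16: WRITE a=54  (a history now [(2, 33), (4, 26), (5, 75), (6, 21), (13, 72), (16, 54)])
READ b @v6: history=[(1, 77), (3, 3), (7, 7), (8, 86), (9, 48), (10, 28), (11, 21), (12, 60), (14, 80), (15, 21)] -> pick v3 -> 3
v17: WRITE a=48  (a history now [(2, 33), (4, 26), (5, 75), (6, 21), (13, 72), (16, 54), (17, 48)])
v18: WRITE b=73  (b history now [(1, 77), (3, 3), (7, 7), (8, 86), (9, 48), (10, 28), (11, 21), (12, 60), (14, 80), (15, 21), (18, 73)])
v19: WRITE b=44  (b history now [(1, 77), (3, 3), (7, 7), (8, 86), (9, 48), (10, 28), (11, 21), (12, 60), (14, 80), (15, 21), (18, 73), (19, 44)])
v20: WRITE b=72  (b history now [(1, 77), (3, 3), (7, 7), (8, 86), (9, 48), (10, 28), (11, 21), (12, 60), (14, 80), (15, 21), (18, 73), (19, 44), (20, 72)])
v21: WRITE b=69  (b history now [(1, 77), (3, 3), (7, 7), (8, 86), (9, 48), (10, 28), (11, 21), (12, 60), (14, 80), (15, 21), (18, 73), (19, 44), (20, 72), (21, 69)])
READ a @v17: history=[(2, 33), (4, 26), (5, 75), (6, 21), (13, 72), (16, 54), (17, 48)] -> pick v17 -> 48
v22: WRITE b=4  (b history now [(1, 77), (3, 3), (7, 7), (8, 86), (9, 48), (10, 28), (11, 21), (12, 60), (14, 80), (15, 21), (18, 73), (19, 44), (20, 72), (21, 69), (22, 4)])
v23: WRITE b=20  (b history now [(1, 77), (3, 3), (7, 7), (8, 86), (9, 48), (10, 28), (11, 21), (12, 60), (14, 80), (15, 21), (18, 73), (19, 44), (20, 72), (21, 69), (22, 4), (23, 20)])
v24: WRITE b=23  (b history now [(1, 77), (3, 3), (7, 7), (8, 86), (9, 48), (10, 28), (11, 21), (12, 60), (14, 80), (15, 21), (18, 73), (19, 44), (20, 72), (21, 69), (22, 4), (23, 20), (24, 23)])
v25: WRITE a=6  (a history now [(2, 33), (4, 26), (5, 75), (6, 21), (13, 72), (16, 54), (17, 48), (25, 6)])
v26: WRITE b=84  (b history now [(1, 77), (3, 3), (7, 7), (8, 86), (9, 48), (10, 28), (11, 21), (12, 60), (14, 80), (15, 21), (18, 73), (19, 44), (20, 72), (21, 69), (22, 4), (23, 20), (24, 23), (26, 84)])
READ a @v15: history=[(2, 33), (4, 26), (5, 75), (6, 21), (13, 72), (16, 54), (17, 48), (25, 6)] -> pick v13 -> 72
v27: WRITE a=12  (a history now [(2, 33), (4, 26), (5, 75), (6, 21), (13, 72), (16, 54), (17, 48), (25, 6), (27, 12)])
v28: WRITE b=33  (b history now [(1, 77), (3, 3), (7, 7), (8, 86), (9, 48), (10, 28), (11, 21), (12, 60), (14, 80), (15, 21), (18, 73), (19, 44), (20, 72), (21, 69), (22, 4), (23, 20), (24, 23), (26, 84), (28, 33)])
READ b @v21: history=[(1, 77), (3, 3), (7, 7), (8, 86), (9, 48), (10, 28), (11, 21), (12, 60), (14, 80), (15, 21), (18, 73), (19, 44), (20, 72), (21, 69), (22, 4), (23, 20), (24, 23), (26, 84), (28, 33)] -> pick v21 -> 69
v29: WRITE b=73  (b history now [(1, 77), (3, 3), (7, 7), (8, 86), (9, 48), (10, 28), (11, 21), (12, 60), (14, 80), (15, 21), (18, 73), (19, 44), (20, 72), (21, 69), (22, 4), (23, 20), (24, 23), (26, 84), (28, 33), (29, 73)])
v30: WRITE b=49  (b history now [(1, 77), (3, 3), (7, 7), (8, 86), (9, 48), (10, 28), (11, 21), (12, 60), (14, 80), (15, 21), (18, 73), (19, 44), (20, 72), (21, 69), (22, 4), (23, 20), (24, 23), (26, 84), (28, 33), (29, 73), (30, 49)])
READ a @v10: history=[(2, 33), (4, 26), (5, 75), (6, 21), (13, 72), (16, 54), (17, 48), (25, 6), (27, 12)] -> pick v6 -> 21
READ a @v20: history=[(2, 33), (4, 26), (5, 75), (6, 21), (13, 72), (16, 54), (17, 48), (25, 6), (27, 12)] -> pick v17 -> 48
Read results in order: ['33', '26', '21', '3', '3', '48', '72', '69', '21', '48']
NONE count = 0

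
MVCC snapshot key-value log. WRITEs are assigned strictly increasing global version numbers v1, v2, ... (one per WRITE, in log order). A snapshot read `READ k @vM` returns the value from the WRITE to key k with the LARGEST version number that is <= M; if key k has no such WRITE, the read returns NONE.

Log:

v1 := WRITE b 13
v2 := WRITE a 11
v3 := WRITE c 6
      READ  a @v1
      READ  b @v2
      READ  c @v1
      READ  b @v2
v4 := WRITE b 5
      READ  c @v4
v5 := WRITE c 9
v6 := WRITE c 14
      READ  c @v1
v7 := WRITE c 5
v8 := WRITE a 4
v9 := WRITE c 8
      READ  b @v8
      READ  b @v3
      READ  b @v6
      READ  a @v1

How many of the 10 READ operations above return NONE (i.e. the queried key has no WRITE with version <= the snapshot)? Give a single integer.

Answer: 4

Derivation:
v1: WRITE b=13  (b history now [(1, 13)])
v2: WRITE a=11  (a history now [(2, 11)])
v3: WRITE c=6  (c history now [(3, 6)])
READ a @v1: history=[(2, 11)] -> no version <= 1 -> NONE
READ b @v2: history=[(1, 13)] -> pick v1 -> 13
READ c @v1: history=[(3, 6)] -> no version <= 1 -> NONE
READ b @v2: history=[(1, 13)] -> pick v1 -> 13
v4: WRITE b=5  (b history now [(1, 13), (4, 5)])
READ c @v4: history=[(3, 6)] -> pick v3 -> 6
v5: WRITE c=9  (c history now [(3, 6), (5, 9)])
v6: WRITE c=14  (c history now [(3, 6), (5, 9), (6, 14)])
READ c @v1: history=[(3, 6), (5, 9), (6, 14)] -> no version <= 1 -> NONE
v7: WRITE c=5  (c history now [(3, 6), (5, 9), (6, 14), (7, 5)])
v8: WRITE a=4  (a history now [(2, 11), (8, 4)])
v9: WRITE c=8  (c history now [(3, 6), (5, 9), (6, 14), (7, 5), (9, 8)])
READ b @v8: history=[(1, 13), (4, 5)] -> pick v4 -> 5
READ b @v3: history=[(1, 13), (4, 5)] -> pick v1 -> 13
READ b @v6: history=[(1, 13), (4, 5)] -> pick v4 -> 5
READ a @v1: history=[(2, 11), (8, 4)] -> no version <= 1 -> NONE
Read results in order: ['NONE', '13', 'NONE', '13', '6', 'NONE', '5', '13', '5', 'NONE']
NONE count = 4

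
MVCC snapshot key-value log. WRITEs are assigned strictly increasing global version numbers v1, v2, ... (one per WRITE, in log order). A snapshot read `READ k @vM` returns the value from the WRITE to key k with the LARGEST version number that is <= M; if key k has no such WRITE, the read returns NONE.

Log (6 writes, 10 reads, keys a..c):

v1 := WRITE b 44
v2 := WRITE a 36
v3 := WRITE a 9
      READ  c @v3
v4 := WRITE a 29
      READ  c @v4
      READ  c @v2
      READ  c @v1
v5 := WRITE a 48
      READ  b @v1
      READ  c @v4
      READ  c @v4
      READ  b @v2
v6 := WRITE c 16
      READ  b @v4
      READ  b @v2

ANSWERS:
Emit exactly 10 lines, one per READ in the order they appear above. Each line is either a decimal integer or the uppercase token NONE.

Answer: NONE
NONE
NONE
NONE
44
NONE
NONE
44
44
44

Derivation:
v1: WRITE b=44  (b history now [(1, 44)])
v2: WRITE a=36  (a history now [(2, 36)])
v3: WRITE a=9  (a history now [(2, 36), (3, 9)])
READ c @v3: history=[] -> no version <= 3 -> NONE
v4: WRITE a=29  (a history now [(2, 36), (3, 9), (4, 29)])
READ c @v4: history=[] -> no version <= 4 -> NONE
READ c @v2: history=[] -> no version <= 2 -> NONE
READ c @v1: history=[] -> no version <= 1 -> NONE
v5: WRITE a=48  (a history now [(2, 36), (3, 9), (4, 29), (5, 48)])
READ b @v1: history=[(1, 44)] -> pick v1 -> 44
READ c @v4: history=[] -> no version <= 4 -> NONE
READ c @v4: history=[] -> no version <= 4 -> NONE
READ b @v2: history=[(1, 44)] -> pick v1 -> 44
v6: WRITE c=16  (c history now [(6, 16)])
READ b @v4: history=[(1, 44)] -> pick v1 -> 44
READ b @v2: history=[(1, 44)] -> pick v1 -> 44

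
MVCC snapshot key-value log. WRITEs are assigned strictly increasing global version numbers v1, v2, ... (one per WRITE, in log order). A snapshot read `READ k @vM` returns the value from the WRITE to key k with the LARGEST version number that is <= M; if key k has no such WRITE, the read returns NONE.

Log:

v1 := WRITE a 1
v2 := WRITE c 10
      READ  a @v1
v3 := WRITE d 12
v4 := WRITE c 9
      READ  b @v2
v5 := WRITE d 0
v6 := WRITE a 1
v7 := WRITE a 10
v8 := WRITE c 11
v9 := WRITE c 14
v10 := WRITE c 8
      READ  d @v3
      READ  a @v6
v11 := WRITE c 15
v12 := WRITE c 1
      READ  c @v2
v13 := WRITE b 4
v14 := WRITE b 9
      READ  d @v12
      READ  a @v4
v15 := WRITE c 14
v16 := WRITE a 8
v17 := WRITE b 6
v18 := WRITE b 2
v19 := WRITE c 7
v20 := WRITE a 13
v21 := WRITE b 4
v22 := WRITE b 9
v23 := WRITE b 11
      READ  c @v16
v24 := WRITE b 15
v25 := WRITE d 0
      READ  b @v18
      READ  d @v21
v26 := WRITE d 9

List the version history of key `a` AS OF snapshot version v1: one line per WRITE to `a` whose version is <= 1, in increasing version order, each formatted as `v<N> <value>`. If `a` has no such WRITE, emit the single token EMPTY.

Answer: v1 1

Derivation:
Scan writes for key=a with version <= 1:
  v1 WRITE a 1 -> keep
  v2 WRITE c 10 -> skip
  v3 WRITE d 12 -> skip
  v4 WRITE c 9 -> skip
  v5 WRITE d 0 -> skip
  v6 WRITE a 1 -> drop (> snap)
  v7 WRITE a 10 -> drop (> snap)
  v8 WRITE c 11 -> skip
  v9 WRITE c 14 -> skip
  v10 WRITE c 8 -> skip
  v11 WRITE c 15 -> skip
  v12 WRITE c 1 -> skip
  v13 WRITE b 4 -> skip
  v14 WRITE b 9 -> skip
  v15 WRITE c 14 -> skip
  v16 WRITE a 8 -> drop (> snap)
  v17 WRITE b 6 -> skip
  v18 WRITE b 2 -> skip
  v19 WRITE c 7 -> skip
  v20 WRITE a 13 -> drop (> snap)
  v21 WRITE b 4 -> skip
  v22 WRITE b 9 -> skip
  v23 WRITE b 11 -> skip
  v24 WRITE b 15 -> skip
  v25 WRITE d 0 -> skip
  v26 WRITE d 9 -> skip
Collected: [(1, 1)]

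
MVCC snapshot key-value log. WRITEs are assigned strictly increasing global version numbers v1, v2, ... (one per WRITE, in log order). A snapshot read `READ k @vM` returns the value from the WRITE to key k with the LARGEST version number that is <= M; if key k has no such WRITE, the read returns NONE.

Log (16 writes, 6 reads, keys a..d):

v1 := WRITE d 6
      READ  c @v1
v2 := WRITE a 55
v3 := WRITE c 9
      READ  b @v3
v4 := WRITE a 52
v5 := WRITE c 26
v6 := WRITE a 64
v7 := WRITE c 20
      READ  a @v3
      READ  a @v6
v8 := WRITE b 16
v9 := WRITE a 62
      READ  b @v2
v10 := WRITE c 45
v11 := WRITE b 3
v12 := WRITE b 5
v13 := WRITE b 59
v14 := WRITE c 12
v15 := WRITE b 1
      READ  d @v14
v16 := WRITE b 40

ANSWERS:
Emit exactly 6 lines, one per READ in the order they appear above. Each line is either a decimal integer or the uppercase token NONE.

v1: WRITE d=6  (d history now [(1, 6)])
READ c @v1: history=[] -> no version <= 1 -> NONE
v2: WRITE a=55  (a history now [(2, 55)])
v3: WRITE c=9  (c history now [(3, 9)])
READ b @v3: history=[] -> no version <= 3 -> NONE
v4: WRITE a=52  (a history now [(2, 55), (4, 52)])
v5: WRITE c=26  (c history now [(3, 9), (5, 26)])
v6: WRITE a=64  (a history now [(2, 55), (4, 52), (6, 64)])
v7: WRITE c=20  (c history now [(3, 9), (5, 26), (7, 20)])
READ a @v3: history=[(2, 55), (4, 52), (6, 64)] -> pick v2 -> 55
READ a @v6: history=[(2, 55), (4, 52), (6, 64)] -> pick v6 -> 64
v8: WRITE b=16  (b history now [(8, 16)])
v9: WRITE a=62  (a history now [(2, 55), (4, 52), (6, 64), (9, 62)])
READ b @v2: history=[(8, 16)] -> no version <= 2 -> NONE
v10: WRITE c=45  (c history now [(3, 9), (5, 26), (7, 20), (10, 45)])
v11: WRITE b=3  (b history now [(8, 16), (11, 3)])
v12: WRITE b=5  (b history now [(8, 16), (11, 3), (12, 5)])
v13: WRITE b=59  (b history now [(8, 16), (11, 3), (12, 5), (13, 59)])
v14: WRITE c=12  (c history now [(3, 9), (5, 26), (7, 20), (10, 45), (14, 12)])
v15: WRITE b=1  (b history now [(8, 16), (11, 3), (12, 5), (13, 59), (15, 1)])
READ d @v14: history=[(1, 6)] -> pick v1 -> 6
v16: WRITE b=40  (b history now [(8, 16), (11, 3), (12, 5), (13, 59), (15, 1), (16, 40)])

Answer: NONE
NONE
55
64
NONE
6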